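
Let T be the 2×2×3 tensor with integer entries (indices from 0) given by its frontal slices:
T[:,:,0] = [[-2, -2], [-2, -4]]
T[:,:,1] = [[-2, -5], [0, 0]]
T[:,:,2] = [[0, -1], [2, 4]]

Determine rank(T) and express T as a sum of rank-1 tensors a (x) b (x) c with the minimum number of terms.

Lower bound: the mode-3 unfolding of T (rows indexed by k, columns by (i,j) = (0,0), (0,1), (1,0), (1,1)) is [[-2, -2, -2, -4], [-2, -5, 0, 0], [0, -1, 2, 4]].
There the 3×3 minor on rows k ∈ {0, 1, 2}, columns (i,j) ∈ {(0,0), (0,1), (1,0)} is det [[-2, -2, -2], [-2, -5, 0], [0, -1, 2]] = 8 ≠ 0, so this unfolding has rank ≥ 3; CP rank is at least every unfolding rank, so rank(T) ≥ 3. (Flattening ranks never certify an upper bound on CP rank; for that we must actually write T with 3 rank-1 terms.)
Upper bound: T is a sum of 3 rank-1 terms, T = [1, 0] (x) [0, 1] (x) [2, -4, -4] + [1, 0] (x) [2, 1] (x) [0, -1, -1] + [1, 1] (x) [1, 2] (x) [-2, 0, 2] (one valid choice — decompositions are not unique — normalised so each a, b is primitive with positive first nonzero entry; check it by expanding all entries), so rank(T) ≤ 3.
These bounds meet, so rank(T) = 3.

rank(T) = 3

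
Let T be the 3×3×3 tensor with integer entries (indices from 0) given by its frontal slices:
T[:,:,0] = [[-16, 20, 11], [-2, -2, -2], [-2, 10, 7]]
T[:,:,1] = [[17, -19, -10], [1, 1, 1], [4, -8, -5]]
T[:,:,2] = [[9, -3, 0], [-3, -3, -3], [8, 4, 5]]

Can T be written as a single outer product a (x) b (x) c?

No

The mode-1 unfolding of T (rows indexed by i, columns by (j,k) = (0,0), (0,1), (0,2), (1,0), (1,1), (1,2), (2,0), (2,1), (2,2)) is [[-16, 17, 9, 20, -19, -3, 11, -10, 0], [-2, 1, -3, -2, 1, -3, -2, 1, -3], [-2, 4, 8, 10, -8, 4, 7, -5, 5]].
There the 2×2 minor on rows i ∈ {0, 1}, columns (j,k) ∈ {(0,0), (0,1)} is det [[-16, 17], [-2, 1]] = 18 ≠ 0, so this unfolding has rank ≥ 2; CP rank is at least every unfolding rank, so rank(T) ≥ 2.
In particular rank(T) ≥ 2 > 1, so T is not rank-1.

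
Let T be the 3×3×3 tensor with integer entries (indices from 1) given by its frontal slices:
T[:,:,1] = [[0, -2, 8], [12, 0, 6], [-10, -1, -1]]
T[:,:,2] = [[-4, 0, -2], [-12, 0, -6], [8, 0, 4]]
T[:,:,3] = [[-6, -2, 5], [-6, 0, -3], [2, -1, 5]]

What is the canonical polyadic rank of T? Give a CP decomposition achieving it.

Lower bound: the mode-3 unfolding of T (rows indexed by k, columns by (i,j) = (1,1), (1,2), (1,3), (2,1), (2,2), (2,3), (3,1), (3,2), (3,3)) is [[0, -2, 8, 12, 0, 6, -10, -1, -1], [-4, 0, -2, -12, 0, -6, 8, 0, 4], [-6, -2, 5, -6, 0, -3, 2, -1, 5]].
There the 2×2 minor on rows k ∈ {1, 2}, columns (i,j) ∈ {(1,1), (1,2)} is det [[0, -2], [-4, 0]] = -8 ≠ 0, so this unfolding has rank ≥ 2; CP rank is at least every unfolding rank, so rank(T) ≥ 2. (Flattening ranks never certify an upper bound on CP rank; for that we must actually write T with 2 rank-1 terms.)
Upper bound — finding two terms. Write S_k = T[:,:,k] for the frontal slices: S₁ = [[0, -2, 8], [12, 0, 6], [-10, -1, -1]], S₂ = [[-4, 0, -2], [-12, 0, -6], [8, 0, 4]], S₃ = [[-6, -2, 5], [-6, 0, -3], [2, -1, 5]].
If T = a₁ ∘ b₁ ∘ c₁ + a₂ ∘ b₂ ∘ c₂ then each S_k = c₁[k]·a₁b₁ᵀ + c₂[k]·a₂b₂ᵀ. S₁ and S₂ are linearly independent, so a₁b₁ᵀ and a₂b₂ᵀ must span the same plane of matrices: they are the rank-1 matrices of the form x·S₁ + y·S₂.
The 2×2 minor of x·S₁ + y·S₂ on rows {1,2}, columns {1,2} is 24·x² − 24·xy = 24·(x − y)(x), vanishing at (x:y) = (1:1) and (0:1).
M₁ = S₁ + S₂ = [[-4, -2, 6], [0, 0, 0], [-2, -1, 3]] = −[2, 0, 1][2, 1, -3]ᵀ and M₂ = S₂ = [[-4, 0, -2], [-12, 0, -6], [8, 0, 4]] = (-2)·[1, 3, -2][2, 0, 1]ᵀ, so take a₁ = [2, 0, 1], b₁ = [2, 1, -3], a₂ = [1, 3, -2], b₂ = [2, 0, 1].
Each slice is an integer combination of E₁ = a₁b₁ᵀ and E₂ = a₂b₂ᵀ: S₁ = −E₁ + 2·E₂, S₂ = −2·E₂, S₃ = −E₁ − E₂; reading off coefficients, c₁ = [-1, 0, -1] and c₂ = [2, -2, -1].
Hence T = [2, 0, 1] ∘ [2, 1, -3] ∘ [-1, 0, -1] + [1, 3, -2] ∘ [2, 0, 1] ∘ [2, -2, -1], so rank(T) ≤ 2.
These bounds meet, so rank(T) = 2.

rank(T) = 2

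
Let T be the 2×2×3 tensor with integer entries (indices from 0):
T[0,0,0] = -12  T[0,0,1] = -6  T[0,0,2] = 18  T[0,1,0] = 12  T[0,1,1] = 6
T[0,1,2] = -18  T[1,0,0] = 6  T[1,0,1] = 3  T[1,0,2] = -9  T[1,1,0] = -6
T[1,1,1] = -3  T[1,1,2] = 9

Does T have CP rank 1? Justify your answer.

Yes

If T = a ⊗ b ⊗ c then every fibre of T is a multiple of the corresponding factor, so read the factors off the fibres through the nonzero entry T[0,0,0] = -12.
The mode-1 fibre T[:,0,0] = [-12, 6] gives a = (2, -1) (primitive direction); the mode-2 fibre T[0,:,0] = [-12, 12] gives b = (1, -1); then c[k] = T[0,0,k] / (a[0]·b[0]) = [-12, -6, 18] / 2 = (-6, -3, 9).
Expanding (2, -1) ⊗ (1, -1) ⊗ (-6, -3, 9) reproduces all 12 entries of T, so T = (2, -1) ⊗ (1, -1) ⊗ (-6, -3, 9) and rank(T) ≤ 1.
Equivalently every frontal slice T[:,:,k] is c[k] times the rank-1 matrix (2, -1) ⊗ (1, -1). So T has rank 1 (it is nonzero).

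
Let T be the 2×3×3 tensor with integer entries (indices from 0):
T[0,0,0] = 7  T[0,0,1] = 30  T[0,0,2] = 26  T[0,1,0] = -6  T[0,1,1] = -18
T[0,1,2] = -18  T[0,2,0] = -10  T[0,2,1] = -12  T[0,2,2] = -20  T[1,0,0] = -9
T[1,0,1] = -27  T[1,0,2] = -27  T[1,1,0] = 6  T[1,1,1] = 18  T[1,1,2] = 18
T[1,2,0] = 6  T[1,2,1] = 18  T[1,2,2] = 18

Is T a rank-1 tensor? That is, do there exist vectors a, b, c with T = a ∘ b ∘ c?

The mode-3 unfolding of T (rows indexed by k, columns by (i,j) = (0,0), (0,1), (0,2), (1,0), (1,1), (1,2)) is [[7, -6, -10, -9, 6, 6], [30, -18, -12, -27, 18, 18], [26, -18, -20, -27, 18, 18]].
There the 2×2 minor on rows k ∈ {0, 1}, columns (i,j) ∈ {(0,0), (0,1)} is det [[7, -6], [30, -18]] = 54 ≠ 0, so this unfolding has rank ≥ 2; CP rank is at least every unfolding rank, so rank(T) ≥ 2.
In particular rank(T) ≥ 2 > 1, so T is not rank-1.

No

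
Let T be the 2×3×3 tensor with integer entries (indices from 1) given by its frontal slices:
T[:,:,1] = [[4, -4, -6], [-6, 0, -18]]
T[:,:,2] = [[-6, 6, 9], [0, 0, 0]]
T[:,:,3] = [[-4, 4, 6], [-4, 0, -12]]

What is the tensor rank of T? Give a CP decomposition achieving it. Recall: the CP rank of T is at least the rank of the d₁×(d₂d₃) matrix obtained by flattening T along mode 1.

rank(T) = 2

Lower bound: in the mode-2 unfolding of T (rows indexed by j, columns by (i,k)) the 2×2 minor on rows j ∈ {1, 2}, columns (i,k) ∈ {(1,1), (2,1)} is det [[4, -6], [-4, 0]] = -24 ≠ 0, so that unfolding has rank ≥ 2 and hence rank(T) ≥ 2 (CP rank is at least every unfolding rank, though it can be larger).
Upper bound: with S_k = T[:,:,k], the two rank-1 terms a₁b₁ᵀ, a₂b₂ᵀ are the rank-1 members of the pencil x·S₁ + y·S₂.
The 2×2 minor of x·S₁ + y·S₂ on rows {1,2}, columns {1,2} is −24·x² + 36·xy = (-12)·(2·x − 3·y)(x), vanishing at (x:y) = (3:2) and (0:1).
M₁ = 3·S₁ + 2·S₂ = [[0, 0, 0], [-18, 0, -54]] = (-18)·[0, 1][1, 0, 3]ᵀ and M₂ = S₂ = [[-6, 6, 9], [0, 0, 0]] = (-3)·[1, 0][2, -2, -3]ᵀ, so take a₁ = [0, 1], b₁ = [1, 0, 3], a₂ = [1, 0], b₂ = [2, -2, -3].
Each slice is an integer combination of E₁ = a₁b₁ᵀ and E₂ = a₂b₂ᵀ: S₁ = −6·E₁ + 2·E₂, S₂ = −3·E₂, S₃ = −4·E₁ − 2·E₂; reading off coefficients, c₁ = [-6, 0, -4] and c₂ = [2, -3, -2].
Hence T = [0, 1] ⊗ [1, 0, 3] ⊗ [-6, 0, -4] + [1, 0] ⊗ [2, -2, -3] ⊗ [2, -3, -2], so rank(T) ≤ 2.
These bounds meet, so rank(T) = 2.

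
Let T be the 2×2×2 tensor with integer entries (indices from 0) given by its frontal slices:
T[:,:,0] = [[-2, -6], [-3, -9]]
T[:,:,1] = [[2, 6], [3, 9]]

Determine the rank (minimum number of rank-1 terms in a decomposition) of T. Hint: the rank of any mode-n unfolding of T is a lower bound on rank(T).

1

Lower bound: T ≠ 0 (e.g. T[0,0,0] = -2), so rank(T) ≥ 1.
Upper bound: if T = a ⊗ b ⊗ c then every fibre of T is a multiple of the corresponding factor, so read the factors off the fibres through the nonzero entry T[0,0,0] = -2.
The mode-1 fibre T[:,0,0] = [-2, -3] gives a = (2, 3) (primitive direction); the mode-2 fibre T[0,:,0] = [-2, -6] gives b = (1, 3); then c[k] = T[0,0,k] / (a[0]·b[0]) = [-2, 2] / 2 = (-1, 1).
Expanding (2, 3) ⊗ (1, 3) ⊗ (-1, 1) reproduces all 8 entries of T, so T = (2, 3) ⊗ (1, 3) ⊗ (-1, 1) and rank(T) ≤ 1.
These bounds meet, so rank(T) = 1.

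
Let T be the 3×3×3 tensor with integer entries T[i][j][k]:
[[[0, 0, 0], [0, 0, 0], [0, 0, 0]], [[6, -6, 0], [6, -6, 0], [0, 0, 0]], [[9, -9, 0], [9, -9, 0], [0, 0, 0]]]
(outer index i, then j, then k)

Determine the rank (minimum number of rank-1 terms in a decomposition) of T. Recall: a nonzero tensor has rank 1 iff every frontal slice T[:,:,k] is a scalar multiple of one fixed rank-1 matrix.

Lower bound: T ≠ 0 (e.g. T[1,0,0] = 6), so rank(T) ≥ 1.
Upper bound: if T = a ∘ b ∘ c then every fibre of T is a multiple of the corresponding factor, so read the factors off the fibres through the nonzero entry T[1,0,0] = 6.
The mode-1 fibre T[:,0,0] = [0, 6, 9] gives a = [0, 2, 3] (primitive direction); the mode-2 fibre T[1,:,0] = [6, 6, 0] gives b = [1, 1, 0]; then c[k] = T[1,0,k] / (a[1]·b[0]) = [6, -6, 0] / 2 = [3, -3, 0].
Expanding [0, 2, 3] ∘ [1, 1, 0] ∘ [3, -3, 0] reproduces all 27 entries of T, so T = [0, 2, 3] ∘ [1, 1, 0] ∘ [3, -3, 0] and rank(T) ≤ 1.
These bounds meet, so rank(T) = 1.

1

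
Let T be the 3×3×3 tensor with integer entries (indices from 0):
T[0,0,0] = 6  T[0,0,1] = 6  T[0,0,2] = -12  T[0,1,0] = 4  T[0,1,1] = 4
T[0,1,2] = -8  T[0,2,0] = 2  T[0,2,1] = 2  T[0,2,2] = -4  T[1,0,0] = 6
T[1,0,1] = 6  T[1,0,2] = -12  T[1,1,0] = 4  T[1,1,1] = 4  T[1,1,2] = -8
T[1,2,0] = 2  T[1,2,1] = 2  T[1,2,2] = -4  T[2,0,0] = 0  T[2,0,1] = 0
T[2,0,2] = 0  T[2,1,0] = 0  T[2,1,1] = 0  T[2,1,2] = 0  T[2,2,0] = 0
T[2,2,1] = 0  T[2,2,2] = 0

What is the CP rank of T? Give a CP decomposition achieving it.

rank(T) = 1

Lower bound: T ≠ 0 (e.g. T[0,0,0] = 6), so rank(T) ≥ 1.
Upper bound: if T = a ⊗ b ⊗ c then every fibre of T is a multiple of the corresponding factor, so read the factors off the fibres through the nonzero entry T[0,0,0] = 6.
The mode-1 fibre T[:,0,0] = [6, 6, 0] gives a = [1, 1, 0] (primitive direction); the mode-2 fibre T[0,:,0] = [6, 4, 2] gives b = [3, 2, 1]; then c[k] = T[0,0,k] / (a[0]·b[0]) = [6, 6, -12] / 3 = [2, 2, -4].
Expanding [1, 1, 0] ⊗ [3, 2, 1] ⊗ [2, 2, -4] reproduces all 27 entries of T, so T = [1, 1, 0] ⊗ [3, 2, 1] ⊗ [2, 2, -4] and rank(T) ≤ 1.
These bounds meet, so rank(T) = 1.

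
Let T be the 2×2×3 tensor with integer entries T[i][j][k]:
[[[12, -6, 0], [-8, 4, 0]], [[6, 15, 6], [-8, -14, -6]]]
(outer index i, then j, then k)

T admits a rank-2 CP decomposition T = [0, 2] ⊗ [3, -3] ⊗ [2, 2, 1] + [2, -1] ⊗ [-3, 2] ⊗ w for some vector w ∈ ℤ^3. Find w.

Subtract the known terms from T to get the rank-1 residual R = [2, -1] ⊗ [-3, 2] ⊗ w, so R[i,j,k] = a[i]·b[j]·w[k]. Pick indices with nonzero a[0]·b[0] = (2)·(-3) = -6. Only the fibre through (0,0,·) is needed: R[0,0,:] = T[0,0,:] − Σₗ aₗ[0]bₗ[0]cₗ = [12, -6, 0] − (0)·(3)·[2, 2, 1] = [12, -6, 0]. Then w[k] = R[0,0,k] / -6 for each k, giving w = [12, -6, 0] / -6 = [-2, 1, 0].

w = [-2, 1, 0]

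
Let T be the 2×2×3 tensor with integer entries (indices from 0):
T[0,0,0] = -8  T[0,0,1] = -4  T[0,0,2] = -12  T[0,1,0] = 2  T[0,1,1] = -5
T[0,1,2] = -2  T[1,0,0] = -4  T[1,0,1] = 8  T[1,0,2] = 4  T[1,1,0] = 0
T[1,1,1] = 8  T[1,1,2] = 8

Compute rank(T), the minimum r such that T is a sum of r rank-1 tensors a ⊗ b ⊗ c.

3

Lower bound: the mode-3 unfolding of T (rows indexed by k, columns by (i,j) = (0,0), (0,1), (1,0), (1,1)) is [[-8, 2, -4, 0], [-4, -5, 8, 8], [-12, -2, 4, 8]].
There the 3×3 minor on rows k ∈ {0, 1, 2}, columns (i,j) ∈ {(0,0), (0,1), (1,0)} is det [[-8, 2, -4], [-4, -5, 8], [-12, -2, 4]] = 80 ≠ 0, so this unfolding has rank ≥ 3; CP rank is at least every unfolding rank, so rank(T) ≥ 3. (Unfolding ranks only ever bound the CP rank from below — rank(T) can be strictly larger than all of them — so the matching upper bound has to come from an explicit 3-term decomposition.)
Upper bound: T is a sum of 3 rank-1 terms, T = [1, -2] ⊗ [1, 1] ⊗ [0, -4, -4] + [1, 0] ⊗ [0, 1] ⊗ [2, -1, 2] + [2, 1] ⊗ [1, 0] ⊗ [-4, 0, -4] (one valid choice — decompositions are not unique — normalised so each a, b is primitive with positive first nonzero entry; check it by expanding all entries), so rank(T) ≤ 3.
These bounds meet, so rank(T) = 3.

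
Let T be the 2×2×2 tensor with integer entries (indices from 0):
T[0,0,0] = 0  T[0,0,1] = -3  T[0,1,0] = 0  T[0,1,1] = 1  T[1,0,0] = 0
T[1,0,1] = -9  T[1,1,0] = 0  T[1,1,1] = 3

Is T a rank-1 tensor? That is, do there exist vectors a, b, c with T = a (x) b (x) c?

If T = a (x) b (x) c then every fibre of T is a multiple of the corresponding factor, so read the factors off the fibres through the nonzero entry T[0,0,1] = -3.
The mode-1 fibre T[:,0,1] = [-3, -9] gives a = [1, 3] (primitive direction); the mode-2 fibre T[0,:,1] = [-3, 1] gives b = [3, -1]; then c[k] = T[0,0,k] / (a[0]·b[0]) = [0, -3] / 3 = [0, -1].
Expanding [1, 3] (x) [3, -1] (x) [0, -1] reproduces all 8 entries of T, so T = [1, 3] (x) [3, -1] (x) [0, -1] and rank(T) ≤ 1.
Equivalently every frontal slice T[:,:,k] is c[k] times the rank-1 matrix [1, 3] (x) [3, -1]. So T has rank 1 (it is nonzero).

Yes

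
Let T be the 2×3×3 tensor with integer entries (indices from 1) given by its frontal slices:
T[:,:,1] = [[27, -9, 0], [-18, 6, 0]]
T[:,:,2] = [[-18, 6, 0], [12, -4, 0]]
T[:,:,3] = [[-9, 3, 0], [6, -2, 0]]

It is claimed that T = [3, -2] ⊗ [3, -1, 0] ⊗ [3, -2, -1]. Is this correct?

Yes

Reconstruct entrywise from the claimed factors. For example, T[1,3,1] = 0 and Σₗ aₗ[1]bₗ[3]cₗ[1] = (3)·(0)·(3) = 0; checking all 18 entries, every one matches. The claim holds.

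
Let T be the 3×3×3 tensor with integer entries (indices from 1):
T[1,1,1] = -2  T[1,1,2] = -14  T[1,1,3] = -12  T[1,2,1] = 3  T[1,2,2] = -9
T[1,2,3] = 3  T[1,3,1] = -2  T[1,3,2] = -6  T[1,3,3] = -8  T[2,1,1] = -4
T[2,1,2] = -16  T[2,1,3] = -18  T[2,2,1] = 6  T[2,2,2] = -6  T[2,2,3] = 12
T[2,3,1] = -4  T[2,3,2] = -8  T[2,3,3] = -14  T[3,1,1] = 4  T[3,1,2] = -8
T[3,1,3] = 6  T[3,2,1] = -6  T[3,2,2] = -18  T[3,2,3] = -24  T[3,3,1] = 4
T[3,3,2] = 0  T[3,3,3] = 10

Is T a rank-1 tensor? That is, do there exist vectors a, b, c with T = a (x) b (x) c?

No

The mode-1 unfolding of T (rows indexed by i, columns by (j,k) = (1,1), (1,2), (1,3), (2,1), (2,2), (2,3), (3,1), (3,2), (3,3)) is [[-2, -14, -12, 3, -9, 3, -2, -6, -8], [-4, -16, -18, 6, -6, 12, -4, -8, -14], [4, -8, 6, -6, -18, -24, 4, 0, 10]].
There the 2×2 minor on rows i ∈ {1, 2}, columns (j,k) ∈ {(1,1), (1,2)} is det [[-2, -14], [-4, -16]] = -24 ≠ 0, so this unfolding has rank ≥ 2; CP rank is at least every unfolding rank, so rank(T) ≥ 2.
In particular rank(T) ≥ 2 > 1, so T is not rank-1.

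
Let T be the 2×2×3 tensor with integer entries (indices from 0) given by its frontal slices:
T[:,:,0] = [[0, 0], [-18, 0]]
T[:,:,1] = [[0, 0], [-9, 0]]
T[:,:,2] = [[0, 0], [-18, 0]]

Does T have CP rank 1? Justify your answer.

Yes

If T = a ⊗ b ⊗ c then every fibre of T is a multiple of the corresponding factor, so read the factors off the fibres through the nonzero entry T[1,0,0] = -18.
The mode-1 fibre T[:,0,0] = [0, -18] gives a = [0, 1] (primitive direction); the mode-2 fibre T[1,:,0] = [-18, 0] gives b = [1, 0]; then c[k] = T[1,0,k] / (a[1]·b[0]) = [-18, -9, -18] / 1 = [-18, -9, -18].
Expanding [0, 1] ⊗ [1, 0] ⊗ [-18, -9, -18] reproduces all 12 entries of T, so T = [0, 1] ⊗ [1, 0] ⊗ [-18, -9, -18] and rank(T) ≤ 1.
Equivalently every frontal slice T[:,:,k] is c[k] times the rank-1 matrix [0, 1] ⊗ [1, 0]. So T has rank 1 (it is nonzero).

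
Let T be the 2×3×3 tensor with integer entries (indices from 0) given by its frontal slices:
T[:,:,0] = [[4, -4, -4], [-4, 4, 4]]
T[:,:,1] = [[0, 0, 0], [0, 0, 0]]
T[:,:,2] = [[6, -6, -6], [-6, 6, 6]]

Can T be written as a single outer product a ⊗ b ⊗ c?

Yes

The mode-1 fibre T[:,0,0] = [4, -4] gives a = [1, -1] (primitive direction); the mode-2 fibre T[0,:,0] = [4, -4, -4] gives b = [1, -1, -1]; then c[k] = T[0,0,k] / (a[0]·b[0]) = [4, 0, 6] / 1 = [4, 0, 6].
Expanding [1, -1] ⊗ [1, -1, -1] ⊗ [4, 0, 6] reproduces all 18 entries of T, so T = [1, -1] ⊗ [1, -1, -1] ⊗ [4, 0, 6] and rank(T) ≤ 1.
Equivalently every frontal slice T[:,:,k] is c[k] times the rank-1 matrix [1, -1] ⊗ [1, -1, -1]. So T has rank 1 (it is nonzero).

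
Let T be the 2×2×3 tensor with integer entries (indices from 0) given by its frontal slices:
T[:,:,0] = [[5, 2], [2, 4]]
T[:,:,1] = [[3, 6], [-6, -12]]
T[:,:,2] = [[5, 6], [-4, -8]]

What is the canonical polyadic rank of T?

2

Lower bound: the mode-1 unfolding of T (rows indexed by i, columns by (j,k) = (0,0), (0,1), (0,2), (1,0), (1,1), (1,2)) is [[5, 3, 5, 2, 6, 6], [2, -6, -4, 4, -12, -8]].
There the 2×2 minor on rows i ∈ {0, 1}, columns (j,k) ∈ {(0,0), (0,1)} is det [[5, 3], [2, -6]] = -36 ≠ 0, so this unfolding has rank ≥ 2; CP rank is at least every unfolding rank, so rank(T) ≥ 2. (Flattening ranks never certify an upper bound on CP rank; for that we must actually write T with 2 rank-1 terms.)
Upper bound — finding two terms. Write S_k = T[:,:,k] for the frontal slices: S₀ = [[5, 2], [2, 4]], S₁ = [[3, 6], [-6, -12]], S₂ = [[5, 6], [-4, -8]].
If T = a₁ ∘ b₁ ∘ c₁ + a₂ ∘ b₂ ∘ c₂ then each S_k = c₁[k]·a₁b₁ᵀ + c₂[k]·a₂b₂ᵀ. S₀ and S₁ are linearly independent, so a₁b₁ᵀ and a₂b₂ᵀ must span the same plane of matrices: they are the rank-1 matrices of the form x·S₀ + y·S₁.
det(x·S₀ + y·S₁) is 16·x² − 48·xy = 16·(x − 3·y)(x), vanishing at (x:y) = (3:1) and (0:1).
M₁ = 3·S₀ + S₁ = [[18, 12], [0, 0]] = 6·[1, 0][3, 2]ᵀ and M₂ = S₁ = [[3, 6], [-6, -12]] = 3·[1, -2][1, 2]ᵀ, so take a₁ = [1, 0], b₁ = [3, 2], a₂ = [1, -2], b₂ = [1, 2].
Each slice is an integer combination of E₁ = a₁b₁ᵀ and E₂ = a₂b₂ᵀ: S₀ = 2·E₁ − E₂, S₁ = 3·E₂, S₂ = E₁ + 2·E₂; reading off coefficients, c₁ = [2, 0, 1] and c₂ = [-1, 3, 2].
Hence T = [1, 0] ∘ [3, 2] ∘ [2, 0, 1] + [1, -2] ∘ [1, 2] ∘ [-1, 3, 2], so rank(T) ≤ 2.
These bounds meet, so rank(T) = 2.
Check entry T[1,0,2] = -4: (0)·(3)·(1) + (-2)·(1)·(2) = -4.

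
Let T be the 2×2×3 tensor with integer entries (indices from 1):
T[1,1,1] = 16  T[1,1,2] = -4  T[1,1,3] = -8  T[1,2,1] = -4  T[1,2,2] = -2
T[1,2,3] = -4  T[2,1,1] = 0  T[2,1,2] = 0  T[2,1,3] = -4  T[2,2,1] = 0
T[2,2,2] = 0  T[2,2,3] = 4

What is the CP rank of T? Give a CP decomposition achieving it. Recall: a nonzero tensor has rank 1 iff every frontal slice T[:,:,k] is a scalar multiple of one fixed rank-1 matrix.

rank(T) = 3

Lower bound: in the mode-3 unfolding of T (rows indexed by k, columns by (i,j)) the 3×3 minor on rows k ∈ {1, 2, 3}, columns (i,j) ∈ {(1,1), (1,2), (2,1)} is det [[16, -4, 0], [-4, -2, 0], [-8, -4, -4]] = 192 ≠ 0, so that unfolding has rank ≥ 3 and hence rank(T) ≥ 3 (CP rank is at least every unfolding rank, though it can be larger).
Upper bound: T is a sum of 3 rank-1 terms, T = [1, 0] ⊗ [1, -1] ⊗ [8, 0, 8] + [1, 0] ⊗ [2, 1] ⊗ [4, -2, -4] + [2, 1] ⊗ [1, -1] ⊗ [0, 0, -4] (one valid choice — decompositions are not unique — normalised so each a, b is primitive with positive first nonzero entry; check it by expanding all entries), so rank(T) ≤ 3.
These bounds meet, so rank(T) = 3.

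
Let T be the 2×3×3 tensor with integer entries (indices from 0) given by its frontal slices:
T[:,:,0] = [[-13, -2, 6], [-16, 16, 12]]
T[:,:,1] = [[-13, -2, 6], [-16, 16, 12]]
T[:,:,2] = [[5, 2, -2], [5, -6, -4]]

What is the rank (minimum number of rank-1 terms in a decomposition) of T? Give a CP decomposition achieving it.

Lower bound: the mode-1 unfolding of T (rows indexed by i, columns by (j,k) = (0,0), (0,1), (0,2), (1,0), (1,1), (1,2), (2,0), (2,1), (2,2)) is [[-13, -13, 5, -2, -2, 2, 6, 6, -2], [-16, -16, 5, 16, 16, -6, 12, 12, -4]].
There the 2×2 minor on rows i ∈ {0, 1}, columns (j,k) ∈ {(0,0), (0,2)} is det [[-13, 5], [-16, 5]] = 15 ≠ 0, so this unfolding has rank ≥ 2; CP rank is at least every unfolding rank, so rank(T) ≥ 2. (Unfolding ranks only ever bound the CP rank from below — rank(T) can be strictly larger than all of them — so the matching upper bound has to come from an explicit 2-term decomposition.)
Upper bound — finding two terms. Write S_k = T[:,:,k] for the frontal slices: S₀ = [[-13, -2, 6], [-16, 16, 12]], S₁ = [[-13, -2, 6], [-16, 16, 12]], S₂ = [[5, 2, -2], [5, -6, -4]].
If T = a₁ ⊗ b₁ ⊗ c₁ + a₂ ⊗ b₂ ⊗ c₂ then each S_k = c₁[k]·a₁b₁ᵀ + c₂[k]·a₂b₂ᵀ. S₀ and S₂ are linearly independent, so a₁b₁ᵀ and a₂b₂ᵀ must span the same plane of matrices: they are the rank-1 matrices of the form x·S₀ + y·S₂.
The 2×2 minor of x·S₀ + y·S₂ on rows {0,1}, columns {0,1} is −240·x² + 200·xy − 40·y² = (-40)·(3·x − y)(2·x − y), vanishing at (x:y) = (1:3) and (1:2).
M₁ = S₀ + 3·S₂ = [[2, 4, 0], [-1, -2, 0]] = (2, -1)(1, 2, 0)ᵀ and M₂ = S₀ + 2·S₂ = [[-3, 2, 2], [-6, 4, 4]] = −(1, 2)(3, -2, -2)ᵀ, so take a₁ = (2, -1), b₁ = (1, 2, 0), a₂ = (1, 2), b₂ = (3, -2, -2).
Each slice is an integer combination of E₁ = a₁b₁ᵀ and E₂ = a₂b₂ᵀ: S₀ = −2·E₁ − 3·E₂, S₁ = −2·E₁ − 3·E₂, S₂ = E₁ + E₂; reading off coefficients, c₁ = (-2, -2, 1) and c₂ = (-3, -3, 1).
Hence T = (2, -1) ⊗ (1, 2, 0) ⊗ (-2, -2, 1) + (1, 2) ⊗ (3, -2, -2) ⊗ (-3, -3, 1), so rank(T) ≤ 2.
These bounds meet, so rank(T) = 2.
Check entry T[1,1,0] = 16: (-1)·(2)·(-2) + (2)·(-2)·(-3) = 16.

rank(T) = 2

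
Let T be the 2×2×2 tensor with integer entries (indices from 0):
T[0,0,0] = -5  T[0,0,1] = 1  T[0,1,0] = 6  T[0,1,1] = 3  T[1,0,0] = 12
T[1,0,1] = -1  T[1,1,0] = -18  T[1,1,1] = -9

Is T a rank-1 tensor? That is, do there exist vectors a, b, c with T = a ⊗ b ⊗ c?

No

The mode-2 unfolding of T (rows indexed by j, columns by (i,k) = (0,0), (0,1), (1,0), (1,1)) is [[-5, 1, 12, -1], [6, 3, -18, -9]].
There the 2×2 minor on rows j ∈ {0, 1}, columns (i,k) ∈ {(0,0), (0,1)} is det [[-5, 1], [6, 3]] = -21 ≠ 0, so this unfolding has rank ≥ 2; CP rank is at least every unfolding rank, so rank(T) ≥ 2.
In particular rank(T) ≥ 2 > 1, so T is not rank-1.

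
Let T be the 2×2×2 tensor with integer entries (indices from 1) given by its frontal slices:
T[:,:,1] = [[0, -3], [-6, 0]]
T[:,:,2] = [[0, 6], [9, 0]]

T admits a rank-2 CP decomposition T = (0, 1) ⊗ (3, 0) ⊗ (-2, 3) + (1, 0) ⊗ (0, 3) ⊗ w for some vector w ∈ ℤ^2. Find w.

w = (-1, 2)

Subtract the known terms from T to get the rank-1 residual R = (1, 0) ⊗ (0, 3) ⊗ w, so R[i,j,k] = a[i]·b[j]·w[k]. Pick indices with nonzero a[1]·b[2] = (1)·(3) = 3. Only the fibre through (1,2,·) is needed: R[1,2,:] = T[1,2,:] − Σₗ aₗ[1]bₗ[2]cₗ = [-3, 6] − (0)·(0)·(-2, 3) = [-3, 6]. Then w[k] = R[1,2,k] / 3 for each k, giving w = [-3, 6] / 3 = (-1, 2).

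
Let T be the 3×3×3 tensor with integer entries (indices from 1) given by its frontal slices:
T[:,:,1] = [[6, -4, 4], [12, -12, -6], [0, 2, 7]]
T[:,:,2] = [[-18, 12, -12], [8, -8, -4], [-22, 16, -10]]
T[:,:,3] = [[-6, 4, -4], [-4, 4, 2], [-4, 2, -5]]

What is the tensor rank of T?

2

Lower bound: the mode-2 unfolding of T (rows indexed by j, columns by (i,k) = (1,1), (1,2), (1,3), (2,1), (2,2), (2,3), (3,1), (3,2), (3,3)) is [[6, -18, -6, 12, 8, -4, 0, -22, -4], [-4, 12, 4, -12, -8, 4, 2, 16, 2], [4, -12, -4, -6, -4, 2, 7, -10, -5]].
There the 2×2 minor on rows j ∈ {1, 2}, columns (i,k) ∈ {(1,1), (2,1)} is det [[6, 12], [-4, -12]] = -24 ≠ 0, so this unfolding has rank ≥ 2; CP rank is at least every unfolding rank, so rank(T) ≥ 2. (This is only a lower bound: in general the CP rank may exceed every unfolding rank, so we still need to exhibit 2 rank-1 terms summing to T.)
Upper bound — finding two terms. Write S_k = T[:,:,k] for the frontal slices: S₁ = [[6, -4, 4], [12, -12, -6], [0, 2, 7]], S₂ = [[-18, 12, -12], [8, -8, -4], [-22, 16, -10]], S₃ = [[-6, 4, -4], [-4, 4, 2], [-4, 2, -5]].
If T = a₁ ⊗ b₁ ⊗ c₁ + a₂ ⊗ b₂ ⊗ c₂ then each S_k = c₁[k]·a₁b₁ᵀ + c₂[k]·a₂b₂ᵀ. S₁ and S₂ are linearly independent, so a₁b₁ᵀ and a₂b₂ᵀ must span the same plane of matrices: they are the rank-1 matrices of the form x·S₁ + y·S₂.
The 2×2 minor of x·S₁ + y·S₂ on rows {1,2}, columns {1,2} is −24·x² + 56·xy + 48·y² = (-8)·(x − 3·y)(3·x + 2·y), vanishing at (x:y) = (3:1) and (2:-3).
M₁ = 3·S₁ + S₂ = [[0, 0, 0], [44, -44, -22], [-22, 22, 11]] = 11·[0, 2, -1][2, -2, -1]ᵀ and M₂ = 2·S₁ − 3·S₂ = [[66, -44, 44], [0, 0, 0], [66, -44, 44]] = 22·[1, 0, 1][3, -2, 2]ᵀ, so take a₁ = [0, 2, -1], b₁ = [2, -2, -1], a₂ = [1, 0, 1], b₂ = [3, -2, 2].
Each slice is an integer combination of E₁ = a₁b₁ᵀ and E₂ = a₂b₂ᵀ: S₁ = 3·E₁ + 2·E₂, S₂ = 2·E₁ − 6·E₂, S₃ = −E₁ − 2·E₂; reading off coefficients, c₁ = [3, 2, -1] and c₂ = [2, -6, -2].
Hence T = [0, 2, -1] ⊗ [2, -2, -1] ⊗ [3, 2, -1] + [1, 0, 1] ⊗ [3, -2, 2] ⊗ [2, -6, -2], so rank(T) ≤ 2.
These bounds meet, so rank(T) = 2.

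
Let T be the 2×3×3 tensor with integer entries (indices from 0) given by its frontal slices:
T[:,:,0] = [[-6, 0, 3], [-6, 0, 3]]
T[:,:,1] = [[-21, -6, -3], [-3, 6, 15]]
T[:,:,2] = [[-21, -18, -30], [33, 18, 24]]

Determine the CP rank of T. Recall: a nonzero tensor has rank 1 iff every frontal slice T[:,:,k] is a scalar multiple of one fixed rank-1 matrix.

2

Lower bound: the mode-1 unfolding of T (rows indexed by i, columns by (j,k) = (0,0), (0,1), (0,2), (1,0), (1,1), (1,2), (2,0), (2,1), (2,2)) is [[-6, -21, -21, 0, -6, -18, 3, -3, -30], [-6, -3, 33, 0, 6, 18, 3, 15, 24]].
There the 2×2 minor on rows i ∈ {0, 1}, columns (j,k) ∈ {(0,0), (0,1)} is det [[-6, -21], [-6, -3]] = -108 ≠ 0, so this unfolding has rank ≥ 2; CP rank is at least every unfolding rank, so rank(T) ≥ 2. (Unfolding ranks only ever bound the CP rank from below — rank(T) can be strictly larger than all of them — so the matching upper bound has to come from an explicit 2-term decomposition.)
Upper bound — finding two terms. Write S_k = T[:,:,k] for the frontal slices: S₀ = [[-6, 0, 3], [-6, 0, 3]], S₁ = [[-21, -6, -3], [-3, 6, 15]], S₂ = [[-21, -18, -30], [33, 18, 24]].
If T = a₁ ∘ b₁ ∘ c₁ + a₂ ∘ b₂ ∘ c₂ then each S_k = c₁[k]·a₁b₁ᵀ + c₂[k]·a₂b₂ᵀ. S₀ and S₁ are linearly independent, so a₁b₁ᵀ and a₂b₂ᵀ must span the same plane of matrices: they are the rank-1 matrices of the form x·S₀ + y·S₁.
The 2×2 minor of x·S₀ + y·S₁ on rows {0,1}, columns {0,1} is −72·xy − 144·y² = (-72)·(x + 2·y)(y), vanishing at (x:y) = (2:-1) and (1:0).
M₁ = 2·S₀ − S₁ = [[9, 6, 9], [-9, -6, -9]] = 3·(1, -1)(3, 2, 3)ᵀ and M₂ = S₀ = [[-6, 0, 3], [-6, 0, 3]] = (-3)·(1, 1)(2, 0, -1)ᵀ, so take a₁ = (1, -1), b₁ = (3, 2, 3), a₂ = (1, 1), b₂ = (2, 0, -1).
Each slice is an integer combination of E₁ = a₁b₁ᵀ and E₂ = a₂b₂ᵀ: S₀ = −3·E₂, S₁ = −3·E₁ − 6·E₂, S₂ = −9·E₁ + 3·E₂; reading off coefficients, c₁ = (0, -3, -9) and c₂ = (-3, -6, 3).
Hence T = (1, -1) ∘ (3, 2, 3) ∘ (0, -3, -9) + (1, 1) ∘ (2, 0, -1) ∘ (-3, -6, 3), so rank(T) ≤ 2.
These bounds meet, so rank(T) = 2.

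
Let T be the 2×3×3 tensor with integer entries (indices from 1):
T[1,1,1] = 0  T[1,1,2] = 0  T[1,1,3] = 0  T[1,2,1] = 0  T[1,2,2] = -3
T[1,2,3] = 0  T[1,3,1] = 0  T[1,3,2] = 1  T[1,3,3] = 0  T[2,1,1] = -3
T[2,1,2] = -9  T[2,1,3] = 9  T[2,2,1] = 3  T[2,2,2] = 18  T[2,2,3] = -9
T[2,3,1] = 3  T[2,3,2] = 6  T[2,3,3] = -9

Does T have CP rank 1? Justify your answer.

No

The mode-3 unfolding of T (rows indexed by k, columns by (i,j) = (1,1), (1,2), (1,3), (2,1), (2,2), (2,3)) is [[0, 0, 0, -3, 3, 3], [0, -3, 1, -9, 18, 6], [0, 0, 0, 9, -9, -9]].
There the 2×2 minor on rows k ∈ {1, 2}, columns (i,j) ∈ {(1,2), (2,1)} is det [[0, -3], [-3, -9]] = -9 ≠ 0, so this unfolding has rank ≥ 2; CP rank is at least every unfolding rank, so rank(T) ≥ 2.
In particular rank(T) ≥ 2 > 1, so T is not rank-1.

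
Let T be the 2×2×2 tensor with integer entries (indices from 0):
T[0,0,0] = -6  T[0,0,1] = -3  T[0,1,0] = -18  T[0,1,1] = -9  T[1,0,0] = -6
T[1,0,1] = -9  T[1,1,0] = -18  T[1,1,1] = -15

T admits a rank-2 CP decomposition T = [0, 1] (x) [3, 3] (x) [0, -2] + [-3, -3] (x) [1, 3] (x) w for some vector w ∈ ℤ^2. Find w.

Subtract the known terms from T to get the rank-1 residual R = [-3, -3] (x) [1, 3] (x) w, so R[i,j,k] = a[i]·b[j]·w[k]. Pick indices with nonzero a[0]·b[0] = (-3)·(1) = -3. Only the fibre through (0,0,·) is needed: R[0,0,:] = T[0,0,:] − Σₗ aₗ[0]bₗ[0]cₗ = [-6, -3] − (0)·(3)·[0, -2] = [-6, -3]. Then w[k] = R[0,0,k] / -3 for each k, giving w = [-6, -3] / -3 = [2, 1].

w = [2, 1]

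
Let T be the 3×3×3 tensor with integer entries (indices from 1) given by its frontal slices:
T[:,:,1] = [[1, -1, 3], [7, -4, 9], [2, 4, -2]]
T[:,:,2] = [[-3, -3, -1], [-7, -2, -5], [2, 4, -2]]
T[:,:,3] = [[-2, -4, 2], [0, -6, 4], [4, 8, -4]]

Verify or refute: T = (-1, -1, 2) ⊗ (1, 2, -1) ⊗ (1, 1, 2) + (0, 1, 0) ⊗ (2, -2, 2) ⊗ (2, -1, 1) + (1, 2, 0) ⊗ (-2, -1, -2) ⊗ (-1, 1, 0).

Reconstruct entrywise from the claimed factors. For example, T[1,2,1] = -1 and Σₗ aₗ[1]bₗ[2]cₗ[1] = (-1)·(2)·(1) + (0)·(-2)·(2) + (1)·(-1)·(-1) = -1; checking all 27 entries, every one matches. The claim holds.

Yes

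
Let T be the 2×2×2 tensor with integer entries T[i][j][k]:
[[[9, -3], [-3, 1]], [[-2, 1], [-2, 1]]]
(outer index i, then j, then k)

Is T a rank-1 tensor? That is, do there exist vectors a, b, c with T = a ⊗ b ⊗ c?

No

The mode-1 unfolding of T (rows indexed by i, columns by (j,k) = (0,0), (0,1), (1,0), (1,1)) is [[9, -3, -3, 1], [-2, 1, -2, 1]].
There the 2×2 minor on rows i ∈ {0, 1}, columns (j,k) ∈ {(0,0), (0,1)} is det [[9, -3], [-2, 1]] = 3 ≠ 0, so this unfolding has rank ≥ 2; CP rank is at least every unfolding rank, so rank(T) ≥ 2.
In particular rank(T) ≥ 2 > 1, so T is not rank-1.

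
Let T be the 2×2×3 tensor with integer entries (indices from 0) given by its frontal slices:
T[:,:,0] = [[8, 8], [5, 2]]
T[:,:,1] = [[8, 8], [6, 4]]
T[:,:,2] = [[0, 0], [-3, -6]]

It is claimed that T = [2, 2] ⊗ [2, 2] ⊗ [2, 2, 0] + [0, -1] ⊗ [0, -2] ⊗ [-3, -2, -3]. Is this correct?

Reconstruct entry (1,0,0) from the claimed factors: Σₗ aₗ[1]bₗ[0]cₗ[0] = (2)·(2)·(2) + (-1)·(0)·(-3) = 8, but T[1,0,0] = 5. The claim is false.

No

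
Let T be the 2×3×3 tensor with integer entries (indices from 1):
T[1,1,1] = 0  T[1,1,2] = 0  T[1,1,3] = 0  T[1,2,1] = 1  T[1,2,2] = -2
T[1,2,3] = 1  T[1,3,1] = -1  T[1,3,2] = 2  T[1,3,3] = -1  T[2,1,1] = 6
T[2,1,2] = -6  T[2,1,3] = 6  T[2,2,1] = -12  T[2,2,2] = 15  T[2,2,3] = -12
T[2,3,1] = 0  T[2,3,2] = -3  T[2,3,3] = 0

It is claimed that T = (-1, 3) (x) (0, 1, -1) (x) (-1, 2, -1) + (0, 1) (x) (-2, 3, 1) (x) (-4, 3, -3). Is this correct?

No

Reconstruct entry (2,1,1) from the claimed factors: Σₗ aₗ[2]bₗ[1]cₗ[1] = (3)·(0)·(-1) + (1)·(-2)·(-4) = 8, but T[2,1,1] = 6. The claim is false.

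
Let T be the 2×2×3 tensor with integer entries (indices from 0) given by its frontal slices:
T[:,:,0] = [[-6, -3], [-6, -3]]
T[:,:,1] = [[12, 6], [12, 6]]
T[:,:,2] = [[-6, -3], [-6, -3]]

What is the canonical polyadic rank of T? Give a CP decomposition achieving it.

rank(T) = 1

Lower bound: T ≠ 0 (e.g. T[0,0,0] = -6), so rank(T) ≥ 1.
Upper bound: if T = a ∘ b ∘ c then every fibre of T is a multiple of the corresponding factor, so read the factors off the fibres through the nonzero entry T[0,0,0] = -6.
The mode-1 fibre T[:,0,0] = [-6, -6] gives a = [1, 1] (primitive direction); the mode-2 fibre T[0,:,0] = [-6, -3] gives b = [2, 1]; then c[k] = T[0,0,k] / (a[0]·b[0]) = [-6, 12, -6] / 2 = [-3, 6, -3].
Expanding [1, 1] ∘ [2, 1] ∘ [-3, 6, -3] reproduces all 12 entries of T, so T = [1, 1] ∘ [2, 1] ∘ [-3, 6, -3] and rank(T) ≤ 1.
These bounds meet, so rank(T) = 1.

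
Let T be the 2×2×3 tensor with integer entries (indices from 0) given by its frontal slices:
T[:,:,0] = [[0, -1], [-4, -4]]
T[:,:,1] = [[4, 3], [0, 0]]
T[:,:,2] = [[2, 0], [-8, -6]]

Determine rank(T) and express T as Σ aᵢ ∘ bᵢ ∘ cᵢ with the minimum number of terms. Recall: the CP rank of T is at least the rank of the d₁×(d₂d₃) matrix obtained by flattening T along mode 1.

rank(T) = 3

Lower bound: in the mode-3 unfolding of T (rows indexed by k, columns by (i,j)) the 3×3 minor on rows k ∈ {0, 1, 2}, columns (i,j) ∈ {(0,0), (0,1), (1,0)} is det [[0, -1, -4], [4, 3, 0], [2, 0, -8]] = -8 ≠ 0, so that unfolding has rank ≥ 3 and hence rank(T) ≥ 3 (CP rank is at least every unfolding rank, though it can be larger).
Upper bound: T is a sum of 3 rank-1 terms, T = [0, 1] ∘ [1, 0] ∘ [2, 2, 2] + [1, -2] ∘ [2, 1] ∘ [1, 1, 2] + [1, 1] ∘ [1, 1] ∘ [-2, 2, -2] (written with every a and b primitive with positive leading entry and the scale carried by c; CP decompositions are not unique, and this one is verified by expanding entrywise), so rank(T) ≤ 3.
These bounds meet, so rank(T) = 3.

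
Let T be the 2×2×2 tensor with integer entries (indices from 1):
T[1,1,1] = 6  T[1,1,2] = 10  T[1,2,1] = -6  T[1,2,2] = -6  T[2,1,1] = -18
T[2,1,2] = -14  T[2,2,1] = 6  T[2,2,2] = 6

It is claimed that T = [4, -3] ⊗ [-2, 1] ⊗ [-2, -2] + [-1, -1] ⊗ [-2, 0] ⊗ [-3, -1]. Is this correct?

No

Reconstruct entry (1,1,1) from the claimed factors: Σₗ aₗ[1]bₗ[1]cₗ[1] = (4)·(-2)·(-2) + (-1)·(-2)·(-3) = 10, but T[1,1,1] = 6. The claim is false.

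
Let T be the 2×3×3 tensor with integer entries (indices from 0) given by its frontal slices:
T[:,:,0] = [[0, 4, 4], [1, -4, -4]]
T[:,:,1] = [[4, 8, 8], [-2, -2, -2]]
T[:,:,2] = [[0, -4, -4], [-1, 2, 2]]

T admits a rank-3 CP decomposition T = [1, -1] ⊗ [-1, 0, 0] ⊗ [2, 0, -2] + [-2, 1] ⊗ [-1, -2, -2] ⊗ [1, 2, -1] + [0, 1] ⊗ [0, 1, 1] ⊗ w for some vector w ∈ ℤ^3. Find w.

w = [-2, 2, 0]

Subtract the known terms from T to get the rank-1 residual R = [0, 1] ⊗ [0, 1, 1] ⊗ w, so R[i,j,k] = a[i]·b[j]·w[k]. Pick indices with nonzero a[1]·b[1] = (1)·(1) = 1. Only the fibre through (1,1,·) is needed: R[1,1,:] = T[1,1,:] − Σₗ aₗ[1]bₗ[1]cₗ = [-4, -2, 2] − (-1)·(0)·[2, 0, -2] − (1)·(-2)·[1, 2, -1] = [-2, 2, 0]. Then w[k] = R[1,1,k] / 1 for each k, giving w = [-2, 2, 0] / 1 = [-2, 2, 0].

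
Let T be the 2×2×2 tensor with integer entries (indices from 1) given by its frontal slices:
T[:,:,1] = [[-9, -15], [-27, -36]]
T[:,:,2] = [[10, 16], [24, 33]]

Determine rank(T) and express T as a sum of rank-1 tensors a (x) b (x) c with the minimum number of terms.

Lower bound: the mode-1 unfolding of T (rows indexed by i, columns by (j,k) = (1,1), (1,2), (2,1), (2,2)) is [[-9, 10, -15, 16], [-27, 24, -36, 33]].
There the 2×2 minor on rows i ∈ {1, 2}, columns (j,k) ∈ {(1,1), (1,2)} is det [[-9, 10], [-27, 24]] = 54 ≠ 0, so this unfolding has rank ≥ 2; CP rank is at least every unfolding rank, so rank(T) ≥ 2. (Unfolding ranks only ever bound the CP rank from below — rank(T) can be strictly larger than all of them — so the matching upper bound has to come from an explicit 2-term decomposition.)
Upper bound — finding two terms. Write S_k = T[:,:,k] for the frontal slices: S₁ = [[-9, -15], [-27, -36]], S₂ = [[10, 16], [24, 33]].
If T = a₁ (x) b₁ (x) c₁ + a₂ (x) b₂ (x) c₂ then each S_k = c₁[k]·a₁b₁ᵀ + c₂[k]·a₂b₂ᵀ. S₁ and S₂ are linearly independent, so a₁b₁ᵀ and a₂b₂ᵀ must span the same plane of matrices: they are the rank-1 matrices of the form x·S₁ + y·S₂.
det(x·S₁ + y·S₂) is −81·x² + 135·xy − 54·y² = (-27)·(3·x − 2·y)(x − y), vanishing at (x:y) = (2:3) and (1:1).
M₁ = 2·S₁ + 3·S₂ = [[12, 18], [18, 27]] = 3·[2, 3][2, 3]ᵀ and M₂ = S₁ + S₂ = [[1, 1], [-3, -3]] = [1, -3][1, 1]ᵀ, so take a₁ = [2, 3], b₁ = [2, 3], a₂ = [1, -3], b₂ = [1, 1].
Each slice is an integer combination of E₁ = a₁b₁ᵀ and E₂ = a₂b₂ᵀ: S₁ = −3·E₁ + 3·E₂, S₂ = 3·E₁ − 2·E₂; reading off coefficients, c₁ = [-3, 3] and c₂ = [3, -2].
Hence T = [2, 3] (x) [2, 3] (x) [-3, 3] + [1, -3] (x) [1, 1] (x) [3, -2], so rank(T) ≤ 2.
These bounds meet, so rank(T) = 2.
Check entry T[2,2,2] = 33: (3)·(3)·(3) + (-3)·(1)·(-2) = 33.

rank(T) = 2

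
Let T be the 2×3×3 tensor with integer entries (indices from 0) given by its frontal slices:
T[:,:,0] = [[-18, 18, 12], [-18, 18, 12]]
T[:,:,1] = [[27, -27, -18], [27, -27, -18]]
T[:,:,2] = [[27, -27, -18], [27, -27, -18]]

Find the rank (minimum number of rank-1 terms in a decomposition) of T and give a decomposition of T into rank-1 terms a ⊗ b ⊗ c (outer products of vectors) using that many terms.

Lower bound: T ≠ 0 (e.g. T[0,0,0] = -18), so rank(T) ≥ 1.
Upper bound: if T = a ⊗ b ⊗ c then every fibre of T is a multiple of the corresponding factor, so read the factors off the fibres through the nonzero entry T[0,0,0] = -18.
The mode-1 fibre T[:,0,0] = [-18, -18] gives a = [1, 1] (primitive direction); the mode-2 fibre T[0,:,0] = [-18, 18, 12] gives b = [3, -3, -2]; then c[k] = T[0,0,k] / (a[0]·b[0]) = [-18, 27, 27] / 3 = [-6, 9, 9].
Expanding [1, 1] ⊗ [3, -3, -2] ⊗ [-6, 9, 9] reproduces all 18 entries of T, so T = [1, 1] ⊗ [3, -3, -2] ⊗ [-6, 9, 9] and rank(T) ≤ 1.
These bounds meet, so rank(T) = 1.
Check entry T[0,1,0] = 18: (1)·(-3)·(-6) = 18.

rank(T) = 1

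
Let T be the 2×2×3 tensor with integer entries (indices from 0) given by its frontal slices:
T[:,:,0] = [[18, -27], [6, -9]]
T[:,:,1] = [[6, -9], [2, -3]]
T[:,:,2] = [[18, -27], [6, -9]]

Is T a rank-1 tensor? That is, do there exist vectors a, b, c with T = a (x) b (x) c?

If T = a (x) b (x) c then every fibre of T is a multiple of the corresponding factor, so read the factors off the fibres through the nonzero entry T[0,0,0] = 18.
The mode-1 fibre T[:,0,0] = [18, 6] gives a = [3, 1] (primitive direction); the mode-2 fibre T[0,:,0] = [18, -27] gives b = [2, -3]; then c[k] = T[0,0,k] / (a[0]·b[0]) = [18, 6, 18] / 6 = [3, 1, 3].
Expanding [3, 1] (x) [2, -3] (x) [3, 1, 3] reproduces all 12 entries of T, so T = [3, 1] (x) [2, -3] (x) [3, 1, 3] and rank(T) ≤ 1.
Equivalently every frontal slice T[:,:,k] is c[k] times the rank-1 matrix [3, 1] (x) [2, -3]. So T has rank 1 (it is nonzero).

Yes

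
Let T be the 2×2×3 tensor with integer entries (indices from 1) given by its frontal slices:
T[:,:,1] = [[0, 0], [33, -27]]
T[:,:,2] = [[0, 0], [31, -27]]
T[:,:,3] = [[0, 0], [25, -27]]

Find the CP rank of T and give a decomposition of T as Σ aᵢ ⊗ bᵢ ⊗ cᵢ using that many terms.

Lower bound: the mode-2 unfolding of T (rows indexed by j, columns by (i,k) = (1,1), (1,2), (1,3), (2,1), (2,2), (2,3)) is [[0, 0, 0, 33, 31, 25], [0, 0, 0, -27, -27, -27]].
There the 2×2 minor on rows j ∈ {1, 2}, columns (i,k) ∈ {(2,1), (2,2)} is det [[33, 31], [-27, -27]] = -54 ≠ 0, so this unfolding has rank ≥ 2; CP rank is at least every unfolding rank, so rank(T) ≥ 2. (Unfolding ranks only ever bound the CP rank from below — rank(T) can be strictly larger than all of them — so the matching upper bound has to come from an explicit 2-term decomposition.)
Upper bound — finding two terms. Every mode-1 slice of T is a multiple of one matrix: T[i,:,:] = a[i]·M with a = [0, 1] and M = [[33, 31, 25], [-27, -27, -27]] (rows indexed by j, columns by k). So it suffices to write M as a sum of two rank-1 matrices.
Splitting M by its rows (j = 1, 2), M = [1, 0][33, 31, 25]ᵀ + [0, 1][-27, -27, -27]ᵀ.
Hence T = [0, 1] ⊗ [1, 0] ⊗ [33, 31, 25] + [0, 1] ⊗ [0, 1] ⊗ [-27, -27, -27], so rank(T) ≤ 2.
These bounds meet, so rank(T) = 2.
Check entry T[2,1,2] = 31: (1)·(1)·(31) + (1)·(0)·(-27) = 31.

rank(T) = 2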